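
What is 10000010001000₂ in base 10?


Positional values:
Bit 3: 1 × 2^3 = 8
Bit 7: 1 × 2^7 = 128
Bit 13: 1 × 2^13 = 8192
Sum = 8 + 128 + 8192
= 8328


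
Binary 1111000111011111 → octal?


Group into 3-bit groups: 001111000111011111
  001 = 1
  111 = 7
  000 = 0
  111 = 7
  011 = 3
  111 = 7
= 0o170737


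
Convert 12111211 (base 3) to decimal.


Positional values (base 3):
  1 × 3^0 = 1 × 1 = 1
  1 × 3^1 = 1 × 3 = 3
  2 × 3^2 = 2 × 9 = 18
  1 × 3^3 = 1 × 27 = 27
  1 × 3^4 = 1 × 81 = 81
  1 × 3^5 = 1 × 243 = 243
  2 × 3^6 = 2 × 729 = 1458
  1 × 3^7 = 1 × 2187 = 2187
Sum = 1 + 3 + 18 + 27 + 81 + 243 + 1458 + 2187
= 4018


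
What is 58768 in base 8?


Divide by 8 repeatedly:
58768 ÷ 8 = 7346 remainder 0
7346 ÷ 8 = 918 remainder 2
918 ÷ 8 = 114 remainder 6
114 ÷ 8 = 14 remainder 2
14 ÷ 8 = 1 remainder 6
1 ÷ 8 = 0 remainder 1
Reading remainders bottom-up:
= 0o162620


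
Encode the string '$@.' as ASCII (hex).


String: '$@.'  (3 characters)
Per-character ASCII lookup:
  '$': special character: '$' = 36 → 0x24
  '@': special character: '@' = 64 → 0x40
  '.': special character: '.' = 46 → 0x2E
= 0x24 0x40 0x2E


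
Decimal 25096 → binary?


Divide by 2 repeatedly:
25096 ÷ 2 = 12548 remainder 0
12548 ÷ 2 = 6274 remainder 0
6274 ÷ 2 = 3137 remainder 0
3137 ÷ 2 = 1568 remainder 1
1568 ÷ 2 = 784 remainder 0
784 ÷ 2 = 392 remainder 0
392 ÷ 2 = 196 remainder 0
196 ÷ 2 = 98 remainder 0
98 ÷ 2 = 49 remainder 0
49 ÷ 2 = 24 remainder 1
24 ÷ 2 = 12 remainder 0
12 ÷ 2 = 6 remainder 0
6 ÷ 2 = 3 remainder 0
3 ÷ 2 = 1 remainder 1
1 ÷ 2 = 0 remainder 1
Reading remainders bottom-up:
= 110001000001000


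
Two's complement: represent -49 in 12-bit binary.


Original: 000000110001
Step 1 - Invert all bits: 111111001110
Step 2 - Add 1: 111111001110 + 1
= 111111001111 (represents -49)


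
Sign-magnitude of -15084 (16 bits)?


Sign bit: 1 (negative)
Magnitude: 15084 = 011101011101100
= 1011101011101100


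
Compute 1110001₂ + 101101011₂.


Align and add column by column (LSB to MSB, carry propagating):
  0001110001
+ 0101101011
  ----------
  col 0: 1 + 1 + 0 (carry in) = 2 → bit 0, carry out 1
  col 1: 0 + 1 + 1 (carry in) = 2 → bit 0, carry out 1
  col 2: 0 + 0 + 1 (carry in) = 1 → bit 1, carry out 0
  col 3: 0 + 1 + 0 (carry in) = 1 → bit 1, carry out 0
  col 4: 1 + 0 + 0 (carry in) = 1 → bit 1, carry out 0
  col 5: 1 + 1 + 0 (carry in) = 2 → bit 0, carry out 1
  col 6: 1 + 1 + 1 (carry in) = 3 → bit 1, carry out 1
  col 7: 0 + 0 + 1 (carry in) = 1 → bit 1, carry out 0
  col 8: 0 + 1 + 0 (carry in) = 1 → bit 1, carry out 0
  col 9: 0 + 0 + 0 (carry in) = 0 → bit 0, carry out 0
Reading bits MSB→LSB: 0111011100
Strip leading zeros: 111011100
= 111011100


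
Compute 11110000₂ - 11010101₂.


Align and subtract column by column (LSB to MSB, borrowing when needed):
  11110000
- 11010101
  --------
  col 0: (0 - 0 borrow-in) - 1 → borrow from next column: (0+2) - 1 = 1, borrow out 1
  col 1: (0 - 1 borrow-in) - 0 → borrow from next column: (-1+2) - 0 = 1, borrow out 1
  col 2: (0 - 1 borrow-in) - 1 → borrow from next column: (-1+2) - 1 = 0, borrow out 1
  col 3: (0 - 1 borrow-in) - 0 → borrow from next column: (-1+2) - 0 = 1, borrow out 1
  col 4: (1 - 1 borrow-in) - 1 → borrow from next column: (0+2) - 1 = 1, borrow out 1
  col 5: (1 - 1 borrow-in) - 0 → 0 - 0 = 0, borrow out 0
  col 6: (1 - 0 borrow-in) - 1 → 1 - 1 = 0, borrow out 0
  col 7: (1 - 0 borrow-in) - 1 → 1 - 1 = 0, borrow out 0
Reading bits MSB→LSB: 00011011
Strip leading zeros: 11011
= 11011


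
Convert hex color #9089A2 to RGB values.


Hex: #9089A2
R = 90₁₆ = 144
G = 89₁₆ = 137
B = A2₁₆ = 162
= RGB(144, 137, 162)


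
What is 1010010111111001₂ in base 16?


Group into 4-bit nibbles: 1010010111111001
  1010 = A
  0101 = 5
  1111 = F
  1001 = 9
= 0xA5F9


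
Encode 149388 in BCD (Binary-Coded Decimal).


Each digit → 4-bit binary:
  1 → 0001
  4 → 0100
  9 → 1001
  3 → 0011
  8 → 1000
  8 → 1000
= 0001 0100 1001 0011 1000 1000


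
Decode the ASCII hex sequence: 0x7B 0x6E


Codes (hex): 0x7B 0x6E
Per-code ASCII lookup:
  0x7B = 123  (special character) → '{'
  0x6E = 110  (range 97-122: lowercase, 110 - 97 = 13) → 'n'
= '{n'


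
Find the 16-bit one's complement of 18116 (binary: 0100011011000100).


Original: 0100011011000100
Invert all bits:
  bit 0: 0 → 1
  bit 1: 1 → 0
  bit 2: 0 → 1
  bit 3: 0 → 1
  bit 4: 0 → 1
  bit 5: 1 → 0
  bit 6: 1 → 0
  bit 7: 0 → 1
  bit 8: 1 → 0
  bit 9: 1 → 0
  bit 10: 0 → 1
  bit 11: 0 → 1
  bit 12: 0 → 1
  bit 13: 1 → 0
  bit 14: 0 → 1
  bit 15: 0 → 1
= 1011100100111011


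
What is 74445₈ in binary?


Each octal digit → 3 binary bits:
  7 = 111
  4 = 100
  4 = 100
  4 = 100
  5 = 101
Concatenate: 111 100 100 100 101
= 111100100100101


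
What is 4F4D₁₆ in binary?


Each hex digit → 4 binary bits:
  4 = 0100
  F = 1111
  4 = 0100
  D = 1101
Concatenate: 0100 1111 0100 1101
= 0100111101001101


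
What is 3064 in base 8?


Divide by 8 repeatedly:
3064 ÷ 8 = 383 remainder 0
383 ÷ 8 = 47 remainder 7
47 ÷ 8 = 5 remainder 7
5 ÷ 8 = 0 remainder 5
Reading remainders bottom-up:
= 0o5770


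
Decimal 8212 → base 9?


Divide by 9 repeatedly:
8212 ÷ 9 = 912 remainder 4
912 ÷ 9 = 101 remainder 3
101 ÷ 9 = 11 remainder 2
11 ÷ 9 = 1 remainder 2
1 ÷ 9 = 0 remainder 1
Reading remainders bottom-up:
= 12234


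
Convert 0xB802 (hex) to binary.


Each hex digit → 4 binary bits:
  B = 1011
  8 = 1000
  0 = 0000
  2 = 0010
Concatenate: 1011 1000 0000 0010
= 1011100000000010


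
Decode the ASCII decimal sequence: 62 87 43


Codes (decimal): 62 87 43
Per-code ASCII lookup:
  62  (special character) → '>'
  87  (range 65-90: uppercase, 87 - 65 = 22) → 'W'
  43  (special character) → '+'
= '>W+'


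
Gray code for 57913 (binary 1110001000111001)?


Binary: 1110001000111001
Gray code: G = B XOR (B >> 1)
B >> 1 = 0111000100011100
1110001000111001 XOR 0111000100011100:
  1 XOR 0 = 1
  1 XOR 1 = 0
  1 XOR 1 = 0
  0 XOR 1 = 1
  0 XOR 0 = 0
  0 XOR 0 = 0
  1 XOR 0 = 1
  0 XOR 1 = 1
  0 XOR 0 = 0
  0 XOR 0 = 0
  1 XOR 0 = 1
  1 XOR 1 = 0
  1 XOR 1 = 0
  0 XOR 1 = 1
  0 XOR 0 = 0
  1 XOR 0 = 1
= 1001001100100101


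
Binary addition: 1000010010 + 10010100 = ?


Align and add column by column (LSB to MSB, carry propagating):
  01000010010
+ 00010010100
  -----------
  col 0: 0 + 0 + 0 (carry in) = 0 → bit 0, carry out 0
  col 1: 1 + 0 + 0 (carry in) = 1 → bit 1, carry out 0
  col 2: 0 + 1 + 0 (carry in) = 1 → bit 1, carry out 0
  col 3: 0 + 0 + 0 (carry in) = 0 → bit 0, carry out 0
  col 4: 1 + 1 + 0 (carry in) = 2 → bit 0, carry out 1
  col 5: 0 + 0 + 1 (carry in) = 1 → bit 1, carry out 0
  col 6: 0 + 0 + 0 (carry in) = 0 → bit 0, carry out 0
  col 7: 0 + 1 + 0 (carry in) = 1 → bit 1, carry out 0
  col 8: 0 + 0 + 0 (carry in) = 0 → bit 0, carry out 0
  col 9: 1 + 0 + 0 (carry in) = 1 → bit 1, carry out 0
  col 10: 0 + 0 + 0 (carry in) = 0 → bit 0, carry out 0
Reading bits MSB→LSB: 01010100110
Strip leading zeros: 1010100110
= 1010100110


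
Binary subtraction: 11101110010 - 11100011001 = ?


Align and subtract column by column (LSB to MSB, borrowing when needed):
  11101110010
- 11100011001
  -----------
  col 0: (0 - 0 borrow-in) - 1 → borrow from next column: (0+2) - 1 = 1, borrow out 1
  col 1: (1 - 1 borrow-in) - 0 → 0 - 0 = 0, borrow out 0
  col 2: (0 - 0 borrow-in) - 0 → 0 - 0 = 0, borrow out 0
  col 3: (0 - 0 borrow-in) - 1 → borrow from next column: (0+2) - 1 = 1, borrow out 1
  col 4: (1 - 1 borrow-in) - 1 → borrow from next column: (0+2) - 1 = 1, borrow out 1
  col 5: (1 - 1 borrow-in) - 0 → 0 - 0 = 0, borrow out 0
  col 6: (1 - 0 borrow-in) - 0 → 1 - 0 = 1, borrow out 0
  col 7: (0 - 0 borrow-in) - 0 → 0 - 0 = 0, borrow out 0
  col 8: (1 - 0 borrow-in) - 1 → 1 - 1 = 0, borrow out 0
  col 9: (1 - 0 borrow-in) - 1 → 1 - 1 = 0, borrow out 0
  col 10: (1 - 0 borrow-in) - 1 → 1 - 1 = 0, borrow out 0
Reading bits MSB→LSB: 00001011001
Strip leading zeros: 1011001
= 1011001


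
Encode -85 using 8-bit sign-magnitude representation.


Sign bit: 1 (negative)
Magnitude: 85 = 1010101
= 11010101


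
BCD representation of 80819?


Each digit → 4-bit binary:
  8 → 1000
  0 → 0000
  8 → 1000
  1 → 0001
  9 → 1001
= 1000 0000 1000 0001 1001


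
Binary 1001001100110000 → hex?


Group into 4-bit nibbles: 1001001100110000
  1001 = 9
  0011 = 3
  0011 = 3
  0000 = 0
= 0x9330


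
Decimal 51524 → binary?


Divide by 2 repeatedly:
51524 ÷ 2 = 25762 remainder 0
25762 ÷ 2 = 12881 remainder 0
12881 ÷ 2 = 6440 remainder 1
6440 ÷ 2 = 3220 remainder 0
3220 ÷ 2 = 1610 remainder 0
1610 ÷ 2 = 805 remainder 0
805 ÷ 2 = 402 remainder 1
402 ÷ 2 = 201 remainder 0
201 ÷ 2 = 100 remainder 1
100 ÷ 2 = 50 remainder 0
50 ÷ 2 = 25 remainder 0
25 ÷ 2 = 12 remainder 1
12 ÷ 2 = 6 remainder 0
6 ÷ 2 = 3 remainder 0
3 ÷ 2 = 1 remainder 1
1 ÷ 2 = 0 remainder 1
Reading remainders bottom-up:
= 1100100101000100


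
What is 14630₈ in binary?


Each octal digit → 3 binary bits:
  1 = 001
  4 = 100
  6 = 110
  3 = 011
  0 = 000
Concatenate: 001 100 110 011 000
= 001100110011000


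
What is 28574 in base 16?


Divide by 16 repeatedly:
28574 ÷ 16 = 1785 remainder 14 (E)
1785 ÷ 16 = 111 remainder 9 (9)
111 ÷ 16 = 6 remainder 15 (F)
6 ÷ 16 = 0 remainder 6 (6)
Reading remainders bottom-up:
= 0x6F9E


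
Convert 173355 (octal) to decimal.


Positional values:
Position 0: 5 × 8^0 = 5
Position 1: 5 × 8^1 = 40
Position 2: 3 × 8^2 = 192
Position 3: 3 × 8^3 = 1536
Position 4: 7 × 8^4 = 28672
Position 5: 1 × 8^5 = 32768
Sum = 5 + 40 + 192 + 1536 + 28672 + 32768
= 63213


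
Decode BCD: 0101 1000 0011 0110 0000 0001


Each 4-bit group → digit:
  0101 → 5
  1000 → 8
  0011 → 3
  0110 → 6
  0000 → 0
  0001 → 1
= 583601


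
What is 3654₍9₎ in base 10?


Positional values (base 9):
  4 × 9^0 = 4 × 1 = 4
  5 × 9^1 = 5 × 9 = 45
  6 × 9^2 = 6 × 81 = 486
  3 × 9^3 = 3 × 729 = 2187
Sum = 4 + 45 + 486 + 2187
= 2722


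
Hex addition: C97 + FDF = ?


Align and add column by column (LSB to MSB, each column mod 16 with carry):
  0C97
+ 0FDF
  ----
  col 0: 7(7) + F(15) + 0 (carry in) = 22 → 6(6), carry out 1
  col 1: 9(9) + D(13) + 1 (carry in) = 23 → 7(7), carry out 1
  col 2: C(12) + F(15) + 1 (carry in) = 28 → C(12), carry out 1
  col 3: 0(0) + 0(0) + 1 (carry in) = 1 → 1(1), carry out 0
Reading digits MSB→LSB: 1C76
Strip leading zeros: 1C76
= 0x1C76


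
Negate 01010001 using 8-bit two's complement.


Original: 01010001
Step 1 - Invert all bits: 10101110
Step 2 - Add 1: 10101110 + 1
= 10101111 (represents -81)


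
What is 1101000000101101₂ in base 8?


Group into 3-bit groups: 001101000000101101
  001 = 1
  101 = 5
  000 = 0
  000 = 0
  101 = 5
  101 = 5
= 0o150055


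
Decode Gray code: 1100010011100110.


Gray code: 1100010011100110
MSB stays the same: 1
Each subsequent bit = prev_binary XOR current_gray:
  B[1] = 1 XOR 1 = 0
  B[2] = 0 XOR 0 = 0
  B[3] = 0 XOR 0 = 0
  B[4] = 0 XOR 0 = 0
  B[5] = 0 XOR 1 = 1
  B[6] = 1 XOR 0 = 1
  B[7] = 1 XOR 0 = 1
  B[8] = 1 XOR 1 = 0
  B[9] = 0 XOR 1 = 1
  B[10] = 1 XOR 1 = 0
  B[11] = 0 XOR 0 = 0
  B[12] = 0 XOR 0 = 0
  B[13] = 0 XOR 1 = 1
  B[14] = 1 XOR 1 = 0
  B[15] = 0 XOR 0 = 0
= 1000011101000100 (34628 decimal)


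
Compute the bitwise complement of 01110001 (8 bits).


Original: 01110001
Invert all bits:
  bit 0: 0 → 1
  bit 1: 1 → 0
  bit 2: 1 → 0
  bit 3: 1 → 0
  bit 4: 0 → 1
  bit 5: 0 → 1
  bit 6: 0 → 1
  bit 7: 1 → 0
= 10001110


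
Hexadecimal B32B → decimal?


Positional values:
Position 0: B × 16^0 = 11 × 1 = 11
Position 1: 2 × 16^1 = 2 × 16 = 32
Position 2: 3 × 16^2 = 3 × 256 = 768
Position 3: B × 16^3 = 11 × 4096 = 45056
Sum = 11 + 32 + 768 + 45056
= 45867


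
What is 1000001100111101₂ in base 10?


Positional values:
Bit 0: 1 × 2^0 = 1
Bit 2: 1 × 2^2 = 4
Bit 3: 1 × 2^3 = 8
Bit 4: 1 × 2^4 = 16
Bit 5: 1 × 2^5 = 32
Bit 8: 1 × 2^8 = 256
Bit 9: 1 × 2^9 = 512
Bit 15: 1 × 2^15 = 32768
Sum = 1 + 4 + 8 + 16 + 32 + 256 + 512 + 32768
= 33597


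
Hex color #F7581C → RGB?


Hex: #F7581C
R = F7₁₆ = 247
G = 58₁₆ = 88
B = 1C₁₆ = 28
= RGB(247, 88, 28)


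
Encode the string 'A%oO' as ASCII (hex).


String: 'A%oO'  (4 characters)
Per-character ASCII lookup:
  'A': uppercase starts at 65: 'A' = 65 + 0 = 65 → 0x41
  '%': special character: '%' = 37 → 0x25
  'o': lowercase starts at 97: 'o' = 97 + 14 = 111 → 0x6F
  'O': uppercase starts at 65: 'O' = 65 + 14 = 79 → 0x4F
= 0x41 0x25 0x6F 0x4F


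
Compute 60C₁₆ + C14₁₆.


Align and add column by column (LSB to MSB, each column mod 16 with carry):
  060C
+ 0C14
  ----
  col 0: C(12) + 4(4) + 0 (carry in) = 16 → 0(0), carry out 1
  col 1: 0(0) + 1(1) + 1 (carry in) = 2 → 2(2), carry out 0
  col 2: 6(6) + C(12) + 0 (carry in) = 18 → 2(2), carry out 1
  col 3: 0(0) + 0(0) + 1 (carry in) = 1 → 1(1), carry out 0
Reading digits MSB→LSB: 1220
Strip leading zeros: 1220
= 0x1220


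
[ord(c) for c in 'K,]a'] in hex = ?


String: 'K,]a'  (4 characters)
Per-character ASCII lookup:
  'K': uppercase starts at 65: 'K' = 65 + 10 = 75 → 0x4B
  ',': special character: ',' = 44 → 0x2C
  ']': special character: ']' = 93 → 0x5D
  'a': lowercase starts at 97: 'a' = 97 + 0 = 97 → 0x61
= 0x4B 0x2C 0x5D 0x61


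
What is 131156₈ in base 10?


Positional values:
Position 0: 6 × 8^0 = 6
Position 1: 5 × 8^1 = 40
Position 2: 1 × 8^2 = 64
Position 3: 1 × 8^3 = 512
Position 4: 3 × 8^4 = 12288
Position 5: 1 × 8^5 = 32768
Sum = 6 + 40 + 64 + 512 + 12288 + 32768
= 45678


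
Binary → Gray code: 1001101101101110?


Binary: 1001101101101110
Gray code: G = B XOR (B >> 1)
B >> 1 = 0100110110110111
1001101101101110 XOR 0100110110110111:
  1 XOR 0 = 1
  0 XOR 1 = 1
  0 XOR 0 = 0
  1 XOR 0 = 1
  1 XOR 1 = 0
  0 XOR 1 = 1
  1 XOR 0 = 1
  1 XOR 1 = 0
  0 XOR 1 = 1
  1 XOR 0 = 1
  1 XOR 1 = 0
  0 XOR 1 = 1
  1 XOR 0 = 1
  1 XOR 1 = 0
  1 XOR 1 = 0
  0 XOR 1 = 1
= 1101011011011001


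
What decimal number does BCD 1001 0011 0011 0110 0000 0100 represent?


Each 4-bit group → digit:
  1001 → 9
  0011 → 3
  0011 → 3
  0110 → 6
  0000 → 0
  0100 → 4
= 933604


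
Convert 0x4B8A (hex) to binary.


Each hex digit → 4 binary bits:
  4 = 0100
  B = 1011
  8 = 1000
  A = 1010
Concatenate: 0100 1011 1000 1010
= 0100101110001010


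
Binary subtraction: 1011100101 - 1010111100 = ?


Align and subtract column by column (LSB to MSB, borrowing when needed):
  1011100101
- 1010111100
  ----------
  col 0: (1 - 0 borrow-in) - 0 → 1 - 0 = 1, borrow out 0
  col 1: (0 - 0 borrow-in) - 0 → 0 - 0 = 0, borrow out 0
  col 2: (1 - 0 borrow-in) - 1 → 1 - 1 = 0, borrow out 0
  col 3: (0 - 0 borrow-in) - 1 → borrow from next column: (0+2) - 1 = 1, borrow out 1
  col 4: (0 - 1 borrow-in) - 1 → borrow from next column: (-1+2) - 1 = 0, borrow out 1
  col 5: (1 - 1 borrow-in) - 1 → borrow from next column: (0+2) - 1 = 1, borrow out 1
  col 6: (1 - 1 borrow-in) - 0 → 0 - 0 = 0, borrow out 0
  col 7: (1 - 0 borrow-in) - 1 → 1 - 1 = 0, borrow out 0
  col 8: (0 - 0 borrow-in) - 0 → 0 - 0 = 0, borrow out 0
  col 9: (1 - 0 borrow-in) - 1 → 1 - 1 = 0, borrow out 0
Reading bits MSB→LSB: 0000101001
Strip leading zeros: 101001
= 101001


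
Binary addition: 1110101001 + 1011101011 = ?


Align and add column by column (LSB to MSB, carry propagating):
  01110101001
+ 01011101011
  -----------
  col 0: 1 + 1 + 0 (carry in) = 2 → bit 0, carry out 1
  col 1: 0 + 1 + 1 (carry in) = 2 → bit 0, carry out 1
  col 2: 0 + 0 + 1 (carry in) = 1 → bit 1, carry out 0
  col 3: 1 + 1 + 0 (carry in) = 2 → bit 0, carry out 1
  col 4: 0 + 0 + 1 (carry in) = 1 → bit 1, carry out 0
  col 5: 1 + 1 + 0 (carry in) = 2 → bit 0, carry out 1
  col 6: 0 + 1 + 1 (carry in) = 2 → bit 0, carry out 1
  col 7: 1 + 1 + 1 (carry in) = 3 → bit 1, carry out 1
  col 8: 1 + 0 + 1 (carry in) = 2 → bit 0, carry out 1
  col 9: 1 + 1 + 1 (carry in) = 3 → bit 1, carry out 1
  col 10: 0 + 0 + 1 (carry in) = 1 → bit 1, carry out 0
Reading bits MSB→LSB: 11010010100
Strip leading zeros: 11010010100
= 11010010100


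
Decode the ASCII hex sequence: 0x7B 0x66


Codes (hex): 0x7B 0x66
Per-code ASCII lookup:
  0x7B = 123  (special character) → '{'
  0x66 = 102  (range 97-122: lowercase, 102 - 97 = 5) → 'f'
= '{f'


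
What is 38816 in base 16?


Divide by 16 repeatedly:
38816 ÷ 16 = 2426 remainder 0 (0)
2426 ÷ 16 = 151 remainder 10 (A)
151 ÷ 16 = 9 remainder 7 (7)
9 ÷ 16 = 0 remainder 9 (9)
Reading remainders bottom-up:
= 0x97A0


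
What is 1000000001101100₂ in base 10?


Positional values:
Bit 2: 1 × 2^2 = 4
Bit 3: 1 × 2^3 = 8
Bit 5: 1 × 2^5 = 32
Bit 6: 1 × 2^6 = 64
Bit 15: 1 × 2^15 = 32768
Sum = 4 + 8 + 32 + 64 + 32768
= 32876


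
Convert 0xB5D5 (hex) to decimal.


Positional values:
Position 0: 5 × 16^0 = 5 × 1 = 5
Position 1: D × 16^1 = 13 × 16 = 208
Position 2: 5 × 16^2 = 5 × 256 = 1280
Position 3: B × 16^3 = 11 × 4096 = 45056
Sum = 5 + 208 + 1280 + 45056
= 46549


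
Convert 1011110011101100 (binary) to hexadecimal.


Group into 4-bit nibbles: 1011110011101100
  1011 = B
  1100 = C
  1110 = E
  1100 = C
= 0xBCEC


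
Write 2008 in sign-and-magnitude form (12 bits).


Sign bit: 0 (positive)
Magnitude: 2008 = 11111011000
= 011111011000


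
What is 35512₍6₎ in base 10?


Positional values (base 6):
  2 × 6^0 = 2 × 1 = 2
  1 × 6^1 = 1 × 6 = 6
  5 × 6^2 = 5 × 36 = 180
  5 × 6^3 = 5 × 216 = 1080
  3 × 6^4 = 3 × 1296 = 3888
Sum = 2 + 6 + 180 + 1080 + 3888
= 5156


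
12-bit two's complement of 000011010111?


Original: 000011010111
Step 1 - Invert all bits: 111100101000
Step 2 - Add 1: 111100101000 + 1
= 111100101001 (represents -215)


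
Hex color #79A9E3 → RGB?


Hex: #79A9E3
R = 79₁₆ = 121
G = A9₁₆ = 169
B = E3₁₆ = 227
= RGB(121, 169, 227)


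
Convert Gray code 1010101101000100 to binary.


Gray code: 1010101101000100
MSB stays the same: 1
Each subsequent bit = prev_binary XOR current_gray:
  B[1] = 1 XOR 0 = 1
  B[2] = 1 XOR 1 = 0
  B[3] = 0 XOR 0 = 0
  B[4] = 0 XOR 1 = 1
  B[5] = 1 XOR 0 = 1
  B[6] = 1 XOR 1 = 0
  B[7] = 0 XOR 1 = 1
  B[8] = 1 XOR 0 = 1
  B[9] = 1 XOR 1 = 0
  B[10] = 0 XOR 0 = 0
  B[11] = 0 XOR 0 = 0
  B[12] = 0 XOR 0 = 0
  B[13] = 0 XOR 1 = 1
  B[14] = 1 XOR 0 = 1
  B[15] = 1 XOR 0 = 1
= 1100110110000111 (52615 decimal)


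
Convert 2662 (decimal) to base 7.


Divide by 7 repeatedly:
2662 ÷ 7 = 380 remainder 2
380 ÷ 7 = 54 remainder 2
54 ÷ 7 = 7 remainder 5
7 ÷ 7 = 1 remainder 0
1 ÷ 7 = 0 remainder 1
Reading remainders bottom-up:
= 10522


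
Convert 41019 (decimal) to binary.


Divide by 2 repeatedly:
41019 ÷ 2 = 20509 remainder 1
20509 ÷ 2 = 10254 remainder 1
10254 ÷ 2 = 5127 remainder 0
5127 ÷ 2 = 2563 remainder 1
2563 ÷ 2 = 1281 remainder 1
1281 ÷ 2 = 640 remainder 1
640 ÷ 2 = 320 remainder 0
320 ÷ 2 = 160 remainder 0
160 ÷ 2 = 80 remainder 0
80 ÷ 2 = 40 remainder 0
40 ÷ 2 = 20 remainder 0
20 ÷ 2 = 10 remainder 0
10 ÷ 2 = 5 remainder 0
5 ÷ 2 = 2 remainder 1
2 ÷ 2 = 1 remainder 0
1 ÷ 2 = 0 remainder 1
Reading remainders bottom-up:
= 1010000000111011


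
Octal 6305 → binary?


Each octal digit → 3 binary bits:
  6 = 110
  3 = 011
  0 = 000
  5 = 101
Concatenate: 110 011 000 101
= 110011000101


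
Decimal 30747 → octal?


Divide by 8 repeatedly:
30747 ÷ 8 = 3843 remainder 3
3843 ÷ 8 = 480 remainder 3
480 ÷ 8 = 60 remainder 0
60 ÷ 8 = 7 remainder 4
7 ÷ 8 = 0 remainder 7
Reading remainders bottom-up:
= 0o74033


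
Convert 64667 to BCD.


Each digit → 4-bit binary:
  6 → 0110
  4 → 0100
  6 → 0110
  6 → 0110
  7 → 0111
= 0110 0100 0110 0110 0111


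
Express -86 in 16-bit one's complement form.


Original: 0000000001010110
Invert all bits:
  bit 0: 0 → 1
  bit 1: 0 → 1
  bit 2: 0 → 1
  bit 3: 0 → 1
  bit 4: 0 → 1
  bit 5: 0 → 1
  bit 6: 0 → 1
  bit 7: 0 → 1
  bit 8: 0 → 1
  bit 9: 1 → 0
  bit 10: 0 → 1
  bit 11: 1 → 0
  bit 12: 0 → 1
  bit 13: 1 → 0
  bit 14: 1 → 0
  bit 15: 0 → 1
= 1111111110101001


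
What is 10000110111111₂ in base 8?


Group into 3-bit groups: 010000110111111
  010 = 2
  000 = 0
  110 = 6
  111 = 7
  111 = 7
= 0o20677


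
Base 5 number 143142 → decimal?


Positional values (base 5):
  2 × 5^0 = 2 × 1 = 2
  4 × 5^1 = 4 × 5 = 20
  1 × 5^2 = 1 × 25 = 25
  3 × 5^3 = 3 × 125 = 375
  4 × 5^4 = 4 × 625 = 2500
  1 × 5^5 = 1 × 3125 = 3125
Sum = 2 + 20 + 25 + 375 + 2500 + 3125
= 6047


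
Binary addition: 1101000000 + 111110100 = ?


Align and add column by column (LSB to MSB, carry propagating):
  01101000000
+ 00111110100
  -----------
  col 0: 0 + 0 + 0 (carry in) = 0 → bit 0, carry out 0
  col 1: 0 + 0 + 0 (carry in) = 0 → bit 0, carry out 0
  col 2: 0 + 1 + 0 (carry in) = 1 → bit 1, carry out 0
  col 3: 0 + 0 + 0 (carry in) = 0 → bit 0, carry out 0
  col 4: 0 + 1 + 0 (carry in) = 1 → bit 1, carry out 0
  col 5: 0 + 1 + 0 (carry in) = 1 → bit 1, carry out 0
  col 6: 1 + 1 + 0 (carry in) = 2 → bit 0, carry out 1
  col 7: 0 + 1 + 1 (carry in) = 2 → bit 0, carry out 1
  col 8: 1 + 1 + 1 (carry in) = 3 → bit 1, carry out 1
  col 9: 1 + 0 + 1 (carry in) = 2 → bit 0, carry out 1
  col 10: 0 + 0 + 1 (carry in) = 1 → bit 1, carry out 0
Reading bits MSB→LSB: 10100110100
Strip leading zeros: 10100110100
= 10100110100


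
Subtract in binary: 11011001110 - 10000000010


Align and subtract column by column (LSB to MSB, borrowing when needed):
  11011001110
- 10000000010
  -----------
  col 0: (0 - 0 borrow-in) - 0 → 0 - 0 = 0, borrow out 0
  col 1: (1 - 0 borrow-in) - 1 → 1 - 1 = 0, borrow out 0
  col 2: (1 - 0 borrow-in) - 0 → 1 - 0 = 1, borrow out 0
  col 3: (1 - 0 borrow-in) - 0 → 1 - 0 = 1, borrow out 0
  col 4: (0 - 0 borrow-in) - 0 → 0 - 0 = 0, borrow out 0
  col 5: (0 - 0 borrow-in) - 0 → 0 - 0 = 0, borrow out 0
  col 6: (1 - 0 borrow-in) - 0 → 1 - 0 = 1, borrow out 0
  col 7: (1 - 0 borrow-in) - 0 → 1 - 0 = 1, borrow out 0
  col 8: (0 - 0 borrow-in) - 0 → 0 - 0 = 0, borrow out 0
  col 9: (1 - 0 borrow-in) - 0 → 1 - 0 = 1, borrow out 0
  col 10: (1 - 0 borrow-in) - 1 → 1 - 1 = 0, borrow out 0
Reading bits MSB→LSB: 01011001100
Strip leading zeros: 1011001100
= 1011001100


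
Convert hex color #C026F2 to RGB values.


Hex: #C026F2
R = C0₁₆ = 192
G = 26₁₆ = 38
B = F2₁₆ = 242
= RGB(192, 38, 242)


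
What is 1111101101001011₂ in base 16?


Group into 4-bit nibbles: 1111101101001011
  1111 = F
  1011 = B
  0100 = 4
  1011 = B
= 0xFB4B


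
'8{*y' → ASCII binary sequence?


String: '8{*y'  (4 characters)
Per-character ASCII lookup:
  '8': digits start at 48: '8' = 48 + 8 = 56 → 111000
  '{': special character: '{' = 123 → 1111011
  '*': special character: '*' = 42 → 101010
  'y': lowercase starts at 97: 'y' = 97 + 24 = 121 → 1111001
= 111000 1111011 101010 1111001


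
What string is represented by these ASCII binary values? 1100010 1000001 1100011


Codes (binary): 1100010 1000001 1100011
Per-code ASCII lookup:
  1100010 = 98  (range 97-122: lowercase, 98 - 97 = 1) → 'b'
  1000001 = 65  (range 65-90: uppercase, 65 - 65 = 0) → 'A'
  1100011 = 99  (range 97-122: lowercase, 99 - 97 = 2) → 'c'
= 'bAc'


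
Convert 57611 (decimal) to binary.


Divide by 2 repeatedly:
57611 ÷ 2 = 28805 remainder 1
28805 ÷ 2 = 14402 remainder 1
14402 ÷ 2 = 7201 remainder 0
7201 ÷ 2 = 3600 remainder 1
3600 ÷ 2 = 1800 remainder 0
1800 ÷ 2 = 900 remainder 0
900 ÷ 2 = 450 remainder 0
450 ÷ 2 = 225 remainder 0
225 ÷ 2 = 112 remainder 1
112 ÷ 2 = 56 remainder 0
56 ÷ 2 = 28 remainder 0
28 ÷ 2 = 14 remainder 0
14 ÷ 2 = 7 remainder 0
7 ÷ 2 = 3 remainder 1
3 ÷ 2 = 1 remainder 1
1 ÷ 2 = 0 remainder 1
Reading remainders bottom-up:
= 1110000100001011


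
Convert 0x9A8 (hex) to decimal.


Positional values:
Position 0: 8 × 16^0 = 8 × 1 = 8
Position 1: A × 16^1 = 10 × 16 = 160
Position 2: 9 × 16^2 = 9 × 256 = 2304
Sum = 8 + 160 + 2304
= 2472


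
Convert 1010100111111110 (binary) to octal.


Group into 3-bit groups: 001010100111111110
  001 = 1
  010 = 2
  100 = 4
  111 = 7
  111 = 7
  110 = 6
= 0o124776


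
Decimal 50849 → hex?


Divide by 16 repeatedly:
50849 ÷ 16 = 3178 remainder 1 (1)
3178 ÷ 16 = 198 remainder 10 (A)
198 ÷ 16 = 12 remainder 6 (6)
12 ÷ 16 = 0 remainder 12 (C)
Reading remainders bottom-up:
= 0xC6A1


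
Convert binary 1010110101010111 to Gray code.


Binary: 1010110101010111
Gray code: G = B XOR (B >> 1)
B >> 1 = 0101011010101011
1010110101010111 XOR 0101011010101011:
  1 XOR 0 = 1
  0 XOR 1 = 1
  1 XOR 0 = 1
  0 XOR 1 = 1
  1 XOR 0 = 1
  1 XOR 1 = 0
  0 XOR 1 = 1
  1 XOR 0 = 1
  0 XOR 1 = 1
  1 XOR 0 = 1
  0 XOR 1 = 1
  1 XOR 0 = 1
  0 XOR 1 = 1
  1 XOR 0 = 1
  1 XOR 1 = 0
  1 XOR 1 = 0
= 1111101111111100


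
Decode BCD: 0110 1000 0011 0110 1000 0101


Each 4-bit group → digit:
  0110 → 6
  1000 → 8
  0011 → 3
  0110 → 6
  1000 → 8
  0101 → 5
= 683685


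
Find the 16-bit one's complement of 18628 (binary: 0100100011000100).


Original: 0100100011000100
Invert all bits:
  bit 0: 0 → 1
  bit 1: 1 → 0
  bit 2: 0 → 1
  bit 3: 0 → 1
  bit 4: 1 → 0
  bit 5: 0 → 1
  bit 6: 0 → 1
  bit 7: 0 → 1
  bit 8: 1 → 0
  bit 9: 1 → 0
  bit 10: 0 → 1
  bit 11: 0 → 1
  bit 12: 0 → 1
  bit 13: 1 → 0
  bit 14: 0 → 1
  bit 15: 0 → 1
= 1011011100111011


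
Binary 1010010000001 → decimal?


Positional values:
Bit 0: 1 × 2^0 = 1
Bit 7: 1 × 2^7 = 128
Bit 10: 1 × 2^10 = 1024
Bit 12: 1 × 2^12 = 4096
Sum = 1 + 128 + 1024 + 4096
= 5249


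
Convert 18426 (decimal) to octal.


Divide by 8 repeatedly:
18426 ÷ 8 = 2303 remainder 2
2303 ÷ 8 = 287 remainder 7
287 ÷ 8 = 35 remainder 7
35 ÷ 8 = 4 remainder 3
4 ÷ 8 = 0 remainder 4
Reading remainders bottom-up:
= 0o43772


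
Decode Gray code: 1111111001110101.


Gray code: 1111111001110101
MSB stays the same: 1
Each subsequent bit = prev_binary XOR current_gray:
  B[1] = 1 XOR 1 = 0
  B[2] = 0 XOR 1 = 1
  B[3] = 1 XOR 1 = 0
  B[4] = 0 XOR 1 = 1
  B[5] = 1 XOR 1 = 0
  B[6] = 0 XOR 1 = 1
  B[7] = 1 XOR 0 = 1
  B[8] = 1 XOR 0 = 1
  B[9] = 1 XOR 1 = 0
  B[10] = 0 XOR 1 = 1
  B[11] = 1 XOR 1 = 0
  B[12] = 0 XOR 0 = 0
  B[13] = 0 XOR 1 = 1
  B[14] = 1 XOR 0 = 1
  B[15] = 1 XOR 1 = 0
= 1010101110100110 (43942 decimal)


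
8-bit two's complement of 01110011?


Original: 01110011
Step 1 - Invert all bits: 10001100
Step 2 - Add 1: 10001100 + 1
= 10001101 (represents -115)


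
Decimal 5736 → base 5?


Divide by 5 repeatedly:
5736 ÷ 5 = 1147 remainder 1
1147 ÷ 5 = 229 remainder 2
229 ÷ 5 = 45 remainder 4
45 ÷ 5 = 9 remainder 0
9 ÷ 5 = 1 remainder 4
1 ÷ 5 = 0 remainder 1
Reading remainders bottom-up:
= 140421


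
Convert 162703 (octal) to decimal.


Positional values:
Position 0: 3 × 8^0 = 3
Position 1: 0 × 8^1 = 0
Position 2: 7 × 8^2 = 448
Position 3: 2 × 8^3 = 1024
Position 4: 6 × 8^4 = 24576
Position 5: 1 × 8^5 = 32768
Sum = 3 + 0 + 448 + 1024 + 24576 + 32768
= 58819


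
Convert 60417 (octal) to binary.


Each octal digit → 3 binary bits:
  6 = 110
  0 = 000
  4 = 100
  1 = 001
  7 = 111
Concatenate: 110 000 100 001 111
= 110000100001111


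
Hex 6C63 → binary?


Each hex digit → 4 binary bits:
  6 = 0110
  C = 1100
  6 = 0110
  3 = 0011
Concatenate: 0110 1100 0110 0011
= 0110110001100011


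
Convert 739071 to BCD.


Each digit → 4-bit binary:
  7 → 0111
  3 → 0011
  9 → 1001
  0 → 0000
  7 → 0111
  1 → 0001
= 0111 0011 1001 0000 0111 0001


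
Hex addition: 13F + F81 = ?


Align and add column by column (LSB to MSB, each column mod 16 with carry):
  013F
+ 0F81
  ----
  col 0: F(15) + 1(1) + 0 (carry in) = 16 → 0(0), carry out 1
  col 1: 3(3) + 8(8) + 1 (carry in) = 12 → C(12), carry out 0
  col 2: 1(1) + F(15) + 0 (carry in) = 16 → 0(0), carry out 1
  col 3: 0(0) + 0(0) + 1 (carry in) = 1 → 1(1), carry out 0
Reading digits MSB→LSB: 10C0
Strip leading zeros: 10C0
= 0x10C0


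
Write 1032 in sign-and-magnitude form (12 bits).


Sign bit: 0 (positive)
Magnitude: 1032 = 10000001000
= 010000001000


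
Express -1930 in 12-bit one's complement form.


Original: 011110001010
Invert all bits:
  bit 0: 0 → 1
  bit 1: 1 → 0
  bit 2: 1 → 0
  bit 3: 1 → 0
  bit 4: 1 → 0
  bit 5: 0 → 1
  bit 6: 0 → 1
  bit 7: 0 → 1
  bit 8: 1 → 0
  bit 9: 0 → 1
  bit 10: 1 → 0
  bit 11: 0 → 1
= 100001110101


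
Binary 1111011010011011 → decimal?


Positional values:
Bit 0: 1 × 2^0 = 1
Bit 1: 1 × 2^1 = 2
Bit 3: 1 × 2^3 = 8
Bit 4: 1 × 2^4 = 16
Bit 7: 1 × 2^7 = 128
Bit 9: 1 × 2^9 = 512
Bit 10: 1 × 2^10 = 1024
Bit 12: 1 × 2^12 = 4096
Bit 13: 1 × 2^13 = 8192
Bit 14: 1 × 2^14 = 16384
Bit 15: 1 × 2^15 = 32768
Sum = 1 + 2 + 8 + 16 + 128 + 512 + 1024 + 4096 + 8192 + 16384 + 32768
= 63131


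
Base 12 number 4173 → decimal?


Positional values (base 12):
  3 × 12^0 = 3 × 1 = 3
  7 × 12^1 = 7 × 12 = 84
  1 × 12^2 = 1 × 144 = 144
  4 × 12^3 = 4 × 1728 = 6912
Sum = 3 + 84 + 144 + 6912
= 7143


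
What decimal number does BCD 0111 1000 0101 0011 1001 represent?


Each 4-bit group → digit:
  0111 → 7
  1000 → 8
  0101 → 5
  0011 → 3
  1001 → 9
= 78539


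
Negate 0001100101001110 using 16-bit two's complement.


Original: 0001100101001110
Step 1 - Invert all bits: 1110011010110001
Step 2 - Add 1: 1110011010110001 + 1
= 1110011010110010 (represents -6478)


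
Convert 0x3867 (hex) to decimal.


Positional values:
Position 0: 7 × 16^0 = 7 × 1 = 7
Position 1: 6 × 16^1 = 6 × 16 = 96
Position 2: 8 × 16^2 = 8 × 256 = 2048
Position 3: 3 × 16^3 = 3 × 4096 = 12288
Sum = 7 + 96 + 2048 + 12288
= 14439


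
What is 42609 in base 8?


Divide by 8 repeatedly:
42609 ÷ 8 = 5326 remainder 1
5326 ÷ 8 = 665 remainder 6
665 ÷ 8 = 83 remainder 1
83 ÷ 8 = 10 remainder 3
10 ÷ 8 = 1 remainder 2
1 ÷ 8 = 0 remainder 1
Reading remainders bottom-up:
= 0o123161


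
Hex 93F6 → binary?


Each hex digit → 4 binary bits:
  9 = 1001
  3 = 0011
  F = 1111
  6 = 0110
Concatenate: 1001 0011 1111 0110
= 1001001111110110


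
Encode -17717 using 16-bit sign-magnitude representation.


Sign bit: 1 (negative)
Magnitude: 17717 = 100010100110101
= 1100010100110101


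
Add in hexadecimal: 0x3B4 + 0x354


Align and add column by column (LSB to MSB, each column mod 16 with carry):
  03B4
+ 0354
  ----
  col 0: 4(4) + 4(4) + 0 (carry in) = 8 → 8(8), carry out 0
  col 1: B(11) + 5(5) + 0 (carry in) = 16 → 0(0), carry out 1
  col 2: 3(3) + 3(3) + 1 (carry in) = 7 → 7(7), carry out 0
  col 3: 0(0) + 0(0) + 0 (carry in) = 0 → 0(0), carry out 0
Reading digits MSB→LSB: 0708
Strip leading zeros: 708
= 0x708


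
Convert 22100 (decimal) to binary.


Divide by 2 repeatedly:
22100 ÷ 2 = 11050 remainder 0
11050 ÷ 2 = 5525 remainder 0
5525 ÷ 2 = 2762 remainder 1
2762 ÷ 2 = 1381 remainder 0
1381 ÷ 2 = 690 remainder 1
690 ÷ 2 = 345 remainder 0
345 ÷ 2 = 172 remainder 1
172 ÷ 2 = 86 remainder 0
86 ÷ 2 = 43 remainder 0
43 ÷ 2 = 21 remainder 1
21 ÷ 2 = 10 remainder 1
10 ÷ 2 = 5 remainder 0
5 ÷ 2 = 2 remainder 1
2 ÷ 2 = 1 remainder 0
1 ÷ 2 = 0 remainder 1
Reading remainders bottom-up:
= 101011001010100


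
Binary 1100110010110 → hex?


Group into 4-bit nibbles: 0001100110010110
  0001 = 1
  1001 = 9
  1001 = 9
  0110 = 6
= 0x1996


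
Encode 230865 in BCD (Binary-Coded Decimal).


Each digit → 4-bit binary:
  2 → 0010
  3 → 0011
  0 → 0000
  8 → 1000
  6 → 0110
  5 → 0101
= 0010 0011 0000 1000 0110 0101


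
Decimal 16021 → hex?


Divide by 16 repeatedly:
16021 ÷ 16 = 1001 remainder 5 (5)
1001 ÷ 16 = 62 remainder 9 (9)
62 ÷ 16 = 3 remainder 14 (E)
3 ÷ 16 = 0 remainder 3 (3)
Reading remainders bottom-up:
= 0x3E95


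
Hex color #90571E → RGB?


Hex: #90571E
R = 90₁₆ = 144
G = 57₁₆ = 87
B = 1E₁₆ = 30
= RGB(144, 87, 30)


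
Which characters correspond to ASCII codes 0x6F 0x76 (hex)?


Codes (hex): 0x6F 0x76
Per-code ASCII lookup:
  0x6F = 111  (range 97-122: lowercase, 111 - 97 = 14) → 'o'
  0x76 = 118  (range 97-122: lowercase, 118 - 97 = 21) → 'v'
= 'ov'


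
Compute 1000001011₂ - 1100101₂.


Align and subtract column by column (LSB to MSB, borrowing when needed):
  1000001011
- 0001100101
  ----------
  col 0: (1 - 0 borrow-in) - 1 → 1 - 1 = 0, borrow out 0
  col 1: (1 - 0 borrow-in) - 0 → 1 - 0 = 1, borrow out 0
  col 2: (0 - 0 borrow-in) - 1 → borrow from next column: (0+2) - 1 = 1, borrow out 1
  col 3: (1 - 1 borrow-in) - 0 → 0 - 0 = 0, borrow out 0
  col 4: (0 - 0 borrow-in) - 0 → 0 - 0 = 0, borrow out 0
  col 5: (0 - 0 borrow-in) - 1 → borrow from next column: (0+2) - 1 = 1, borrow out 1
  col 6: (0 - 1 borrow-in) - 1 → borrow from next column: (-1+2) - 1 = 0, borrow out 1
  col 7: (0 - 1 borrow-in) - 0 → borrow from next column: (-1+2) - 0 = 1, borrow out 1
  col 8: (0 - 1 borrow-in) - 0 → borrow from next column: (-1+2) - 0 = 1, borrow out 1
  col 9: (1 - 1 borrow-in) - 0 → 0 - 0 = 0, borrow out 0
Reading bits MSB→LSB: 0110100110
Strip leading zeros: 110100110
= 110100110


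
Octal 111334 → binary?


Each octal digit → 3 binary bits:
  1 = 001
  1 = 001
  1 = 001
  3 = 011
  3 = 011
  4 = 100
Concatenate: 001 001 001 011 011 100
= 001001001011011100


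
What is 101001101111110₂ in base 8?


Group into 3-bit groups: 101001101111110
  101 = 5
  001 = 1
  101 = 5
  111 = 7
  110 = 6
= 0o51576


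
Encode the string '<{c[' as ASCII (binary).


String: '<{c['  (4 characters)
Per-character ASCII lookup:
  '<': special character: '<' = 60 → 111100
  '{': special character: '{' = 123 → 1111011
  'c': lowercase starts at 97: 'c' = 97 + 2 = 99 → 1100011
  '[': special character: '[' = 91 → 1011011
= 111100 1111011 1100011 1011011


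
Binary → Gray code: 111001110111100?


Binary: 111001110111100
Gray code: G = B XOR (B >> 1)
B >> 1 = 011100111011110
111001110111100 XOR 011100111011110:
  1 XOR 0 = 1
  1 XOR 1 = 0
  1 XOR 1 = 0
  0 XOR 1 = 1
  0 XOR 0 = 0
  1 XOR 0 = 1
  1 XOR 1 = 0
  1 XOR 1 = 0
  0 XOR 1 = 1
  1 XOR 0 = 1
  1 XOR 1 = 0
  1 XOR 1 = 0
  1 XOR 1 = 0
  0 XOR 1 = 1
  0 XOR 0 = 0
= 100101001100010


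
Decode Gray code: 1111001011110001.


Gray code: 1111001011110001
MSB stays the same: 1
Each subsequent bit = prev_binary XOR current_gray:
  B[1] = 1 XOR 1 = 0
  B[2] = 0 XOR 1 = 1
  B[3] = 1 XOR 1 = 0
  B[4] = 0 XOR 0 = 0
  B[5] = 0 XOR 0 = 0
  B[6] = 0 XOR 1 = 1
  B[7] = 1 XOR 0 = 1
  B[8] = 1 XOR 1 = 0
  B[9] = 0 XOR 1 = 1
  B[10] = 1 XOR 1 = 0
  B[11] = 0 XOR 1 = 1
  B[12] = 1 XOR 0 = 1
  B[13] = 1 XOR 0 = 1
  B[14] = 1 XOR 0 = 1
  B[15] = 1 XOR 1 = 0
= 1010001101011110 (41822 decimal)


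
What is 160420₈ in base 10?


Positional values:
Position 0: 0 × 8^0 = 0
Position 1: 2 × 8^1 = 16
Position 2: 4 × 8^2 = 256
Position 3: 0 × 8^3 = 0
Position 4: 6 × 8^4 = 24576
Position 5: 1 × 8^5 = 32768
Sum = 0 + 16 + 256 + 0 + 24576 + 32768
= 57616


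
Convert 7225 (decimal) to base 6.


Divide by 6 repeatedly:
7225 ÷ 6 = 1204 remainder 1
1204 ÷ 6 = 200 remainder 4
200 ÷ 6 = 33 remainder 2
33 ÷ 6 = 5 remainder 3
5 ÷ 6 = 0 remainder 5
Reading remainders bottom-up:
= 53241


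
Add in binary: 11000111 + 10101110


Align and add column by column (LSB to MSB, carry propagating):
  011000111
+ 010101110
  ---------
  col 0: 1 + 0 + 0 (carry in) = 1 → bit 1, carry out 0
  col 1: 1 + 1 + 0 (carry in) = 2 → bit 0, carry out 1
  col 2: 1 + 1 + 1 (carry in) = 3 → bit 1, carry out 1
  col 3: 0 + 1 + 1 (carry in) = 2 → bit 0, carry out 1
  col 4: 0 + 0 + 1 (carry in) = 1 → bit 1, carry out 0
  col 5: 0 + 1 + 0 (carry in) = 1 → bit 1, carry out 0
  col 6: 1 + 0 + 0 (carry in) = 1 → bit 1, carry out 0
  col 7: 1 + 1 + 0 (carry in) = 2 → bit 0, carry out 1
  col 8: 0 + 0 + 1 (carry in) = 1 → bit 1, carry out 0
Reading bits MSB→LSB: 101110101
Strip leading zeros: 101110101
= 101110101


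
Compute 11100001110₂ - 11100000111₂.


Align and subtract column by column (LSB to MSB, borrowing when needed):
  11100001110
- 11100000111
  -----------
  col 0: (0 - 0 borrow-in) - 1 → borrow from next column: (0+2) - 1 = 1, borrow out 1
  col 1: (1 - 1 borrow-in) - 1 → borrow from next column: (0+2) - 1 = 1, borrow out 1
  col 2: (1 - 1 borrow-in) - 1 → borrow from next column: (0+2) - 1 = 1, borrow out 1
  col 3: (1 - 1 borrow-in) - 0 → 0 - 0 = 0, borrow out 0
  col 4: (0 - 0 borrow-in) - 0 → 0 - 0 = 0, borrow out 0
  col 5: (0 - 0 borrow-in) - 0 → 0 - 0 = 0, borrow out 0
  col 6: (0 - 0 borrow-in) - 0 → 0 - 0 = 0, borrow out 0
  col 7: (0 - 0 borrow-in) - 0 → 0 - 0 = 0, borrow out 0
  col 8: (1 - 0 borrow-in) - 1 → 1 - 1 = 0, borrow out 0
  col 9: (1 - 0 borrow-in) - 1 → 1 - 1 = 0, borrow out 0
  col 10: (1 - 0 borrow-in) - 1 → 1 - 1 = 0, borrow out 0
Reading bits MSB→LSB: 00000000111
Strip leading zeros: 111
= 111


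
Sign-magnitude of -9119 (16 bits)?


Sign bit: 1 (negative)
Magnitude: 9119 = 010001110011111
= 1010001110011111


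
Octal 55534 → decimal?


Positional values:
Position 0: 4 × 8^0 = 4
Position 1: 3 × 8^1 = 24
Position 2: 5 × 8^2 = 320
Position 3: 5 × 8^3 = 2560
Position 4: 5 × 8^4 = 20480
Sum = 4 + 24 + 320 + 2560 + 20480
= 23388


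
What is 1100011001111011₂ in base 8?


Group into 3-bit groups: 001100011001111011
  001 = 1
  100 = 4
  011 = 3
  001 = 1
  111 = 7
  011 = 3
= 0o143173


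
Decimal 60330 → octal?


Divide by 8 repeatedly:
60330 ÷ 8 = 7541 remainder 2
7541 ÷ 8 = 942 remainder 5
942 ÷ 8 = 117 remainder 6
117 ÷ 8 = 14 remainder 5
14 ÷ 8 = 1 remainder 6
1 ÷ 8 = 0 remainder 1
Reading remainders bottom-up:
= 0o165652


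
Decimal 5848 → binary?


Divide by 2 repeatedly:
5848 ÷ 2 = 2924 remainder 0
2924 ÷ 2 = 1462 remainder 0
1462 ÷ 2 = 731 remainder 0
731 ÷ 2 = 365 remainder 1
365 ÷ 2 = 182 remainder 1
182 ÷ 2 = 91 remainder 0
91 ÷ 2 = 45 remainder 1
45 ÷ 2 = 22 remainder 1
22 ÷ 2 = 11 remainder 0
11 ÷ 2 = 5 remainder 1
5 ÷ 2 = 2 remainder 1
2 ÷ 2 = 1 remainder 0
1 ÷ 2 = 0 remainder 1
Reading remainders bottom-up:
= 1011011011000


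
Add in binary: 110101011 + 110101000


Align and add column by column (LSB to MSB, carry propagating):
  0110101011
+ 0110101000
  ----------
  col 0: 1 + 0 + 0 (carry in) = 1 → bit 1, carry out 0
  col 1: 1 + 0 + 0 (carry in) = 1 → bit 1, carry out 0
  col 2: 0 + 0 + 0 (carry in) = 0 → bit 0, carry out 0
  col 3: 1 + 1 + 0 (carry in) = 2 → bit 0, carry out 1
  col 4: 0 + 0 + 1 (carry in) = 1 → bit 1, carry out 0
  col 5: 1 + 1 + 0 (carry in) = 2 → bit 0, carry out 1
  col 6: 0 + 0 + 1 (carry in) = 1 → bit 1, carry out 0
  col 7: 1 + 1 + 0 (carry in) = 2 → bit 0, carry out 1
  col 8: 1 + 1 + 1 (carry in) = 3 → bit 1, carry out 1
  col 9: 0 + 0 + 1 (carry in) = 1 → bit 1, carry out 0
Reading bits MSB→LSB: 1101010011
Strip leading zeros: 1101010011
= 1101010011


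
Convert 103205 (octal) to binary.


Each octal digit → 3 binary bits:
  1 = 001
  0 = 000
  3 = 011
  2 = 010
  0 = 000
  5 = 101
Concatenate: 001 000 011 010 000 101
= 001000011010000101


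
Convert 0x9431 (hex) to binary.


Each hex digit → 4 binary bits:
  9 = 1001
  4 = 0100
  3 = 0011
  1 = 0001
Concatenate: 1001 0100 0011 0001
= 1001010000110001


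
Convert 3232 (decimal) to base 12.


Divide by 12 repeatedly:
3232 ÷ 12 = 269 remainder 4
269 ÷ 12 = 22 remainder 5
22 ÷ 12 = 1 remainder 10
1 ÷ 12 = 0 remainder 1
Reading remainders bottom-up:
= 1A54
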